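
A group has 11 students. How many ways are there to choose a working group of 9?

55

This is C(11,9) = 55.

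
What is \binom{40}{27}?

12033222880

C(40,27) = C(40,13) by symmetry.
C(40,13) = (40·39·38·37·36·35·34·33·32·31·30·29·28) / 13! = 74931129164795904000 / 6227020800 = 12033222880.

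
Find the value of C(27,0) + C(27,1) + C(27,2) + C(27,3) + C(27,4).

20854

1 + 27 + 351 + 2925 + 17550 = 20854.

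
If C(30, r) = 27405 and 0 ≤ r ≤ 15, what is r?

4

C(30,r) increases on 0 ≤ r ≤ 15. C(30,3) = 4060 and C(30,4) = 27405, so r = 4.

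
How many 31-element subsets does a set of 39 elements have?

C(39,31) = C(39,8) by symmetry.
C(39,8) = (39·38·37·36·35·34·33·32) / 8! = 2480637519360 / 40320 = 61523748.

61523748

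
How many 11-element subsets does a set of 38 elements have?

1203322288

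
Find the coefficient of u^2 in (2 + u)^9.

4608

The general term is C(9,j)·(2)^j·(u)^(9-j); the u^2 term has j = 7.
C(9,7) = 36.
Coefficient = C(9,7) · 2^7 = 36 · 128 = 4608.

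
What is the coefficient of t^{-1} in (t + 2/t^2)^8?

General term: C(8,j)·(t)^j·(2/t^2)^(8-j), with t-exponent 1j − 2(8−j) = 3j − 16.
Set 3j − 16 = -1: j = 5.
C(8,5) = 56; 1^5 = 1; 2^3 = 8.
Coefficient = 56 · 1 · 8 = 448.

448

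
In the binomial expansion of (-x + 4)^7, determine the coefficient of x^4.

2240

The general term is C(7,j)·(-x)^j·(4)^(7-j); the x^4 term has j = 4.
C(7,4) = 35.
Coefficient = C(7,4) · 4^3 = 35 · 64 = 2240.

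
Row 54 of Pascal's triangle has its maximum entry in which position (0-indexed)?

27

C(54,j) is maximized at j = 54/2 = 27.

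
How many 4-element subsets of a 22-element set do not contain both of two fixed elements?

All 4-subsets: C(22,4) = 7315. Those containing both fixed elements: C(20,2) = 190.
7315 − 190 = 7125.

7125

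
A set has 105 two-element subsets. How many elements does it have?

15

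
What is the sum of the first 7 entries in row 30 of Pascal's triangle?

1 + 30 + 435 + 4060 + 27405 + 142506 + 593775 = 768212.

768212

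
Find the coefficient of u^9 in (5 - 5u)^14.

-12219238281250

The general term is C(14,j)·(5)^j·(-5u)^(14-j); the u^9 term has j = 5.
C(14,5) = 2002.
Coefficient = C(14,5) · 5^5 · (-5)^9 = 2002 · 3125 · (-1953125) = -12219238281250.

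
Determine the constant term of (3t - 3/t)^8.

459270

General term: C(8,j)·(3t)^j·(-3/t)^(8-j), with t-exponent 1j − 1(8−j) = 2j − 8.
Set 2j − 8 = 0: j = 4.
C(8,4) = 70; 3^4 = 81; (-3)^4 = 81.
Coefficient = 70 · 81 · 81 = 459270.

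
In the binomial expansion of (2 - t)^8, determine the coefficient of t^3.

-1792

The general term is C(8,j)·(2)^j·(-t)^(8-j); the t^3 term has j = 5.
C(8,5) = 56.
Coefficient = C(8,5) · 2^5 · (-1)^3 = 56 · 32 · (-1) = -1792.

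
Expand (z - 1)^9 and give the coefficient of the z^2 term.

-36

The general term is C(9,j)·(z)^j·(-1)^(9-j); the z^2 term has j = 2.
C(9,2) = 36.
Coefficient = C(9,2) · (-1)^7 = 36 · (-1) = -36.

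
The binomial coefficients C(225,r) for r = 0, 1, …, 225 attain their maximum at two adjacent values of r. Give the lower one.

For odd n = 225, C(225,r) peaks at r = (n−1)/2 and (n+1)/2; the lower is 112.

112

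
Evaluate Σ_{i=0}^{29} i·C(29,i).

Since i·C(29,i) = 29·C(28,i−1), the sum is 29·2^28 = 29·268435456 = 7784628224.

7784628224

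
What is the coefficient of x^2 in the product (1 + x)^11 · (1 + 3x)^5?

Coefficient of x^2 = Σ_{j} C(11,j)·1^j·C(5,2-j)·3^(2-j) for j from 0 to 2.
= 90 + 165 + 55 = 310.

310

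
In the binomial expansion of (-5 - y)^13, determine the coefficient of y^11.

The general term is C(13,j)·(-5)^j·(-y)^(13-j); the y^11 term has j = 2.
C(13,2) = 78.
Coefficient = C(13,2) · (-5)^2 · (-1)^11 = 78 · 25 · (-1) = -1950.

-1950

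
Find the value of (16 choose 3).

560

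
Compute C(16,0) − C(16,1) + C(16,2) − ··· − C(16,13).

The partial alternating sum Σ_{k=0}^{13} (−1)^k C(16,k) = (−1)^13 C(15,13) = -105.

-105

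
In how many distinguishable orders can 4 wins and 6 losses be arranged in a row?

210

Choose positions for the wins: C(10,4) = 210.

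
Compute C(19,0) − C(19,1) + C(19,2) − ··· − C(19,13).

-8568

The partial alternating sum Σ_{k=0}^{13} (−1)^k C(19,k) = (−1)^13 C(18,13) = -8568.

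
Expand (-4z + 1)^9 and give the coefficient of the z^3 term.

The general term is C(9,j)·(-4z)^j·(1)^(9-j); the z^3 term has j = 3.
C(9,3) = 84.
Coefficient = C(9,3) · (-4)^3 = 84 · (-64) = -5376.

-5376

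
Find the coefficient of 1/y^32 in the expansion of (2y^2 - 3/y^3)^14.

General term: C(14,j)·(2y^2)^j·(-3/y^3)^(14-j), with y-exponent 2j − 3(14−j) = 5j − 42.
Set 5j − 42 = -32: j = 2.
C(14,2) = 91; 2^2 = 4; (-3)^12 = 531441.
Coefficient = 91 · 4 · 531441 = 193444524.

193444524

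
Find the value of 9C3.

84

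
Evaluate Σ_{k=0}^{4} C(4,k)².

70

By Vandermonde's identity, Σ C(4,k)² = C(8,4) = 70.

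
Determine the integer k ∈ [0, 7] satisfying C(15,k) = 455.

3

C(15,k) increases on 0 ≤ k ≤ 7. C(15,2) = 105 and C(15,3) = 455, so k = 3.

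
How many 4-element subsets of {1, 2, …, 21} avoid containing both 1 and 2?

All 4-subsets: C(21,4) = 5985. Those containing both fixed elements: C(19,2) = 171.
5985 − 171 = 5814.

5814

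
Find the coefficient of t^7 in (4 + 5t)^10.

The general term is C(10,j)·(4)^j·(5t)^(10-j); the t^7 term has j = 3.
C(10,3) = 120.
Coefficient = C(10,3) · 4^3 · 5^7 = 120 · 64 · 78125 = 600000000.

600000000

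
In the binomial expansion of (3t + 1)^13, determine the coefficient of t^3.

7722

The general term is C(13,j)·(3t)^j·(1)^(13-j); the t^3 term has j = 3.
C(13,3) = 286.
Coefficient = C(13,3) · 3^3 = 286 · 27 = 7722.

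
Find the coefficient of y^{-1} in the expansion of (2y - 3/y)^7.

22680

General term: C(7,j)·(2y)^j·(-3/y)^(7-j), with y-exponent 1j − 1(7−j) = 2j − 7.
Set 2j − 7 = -1: j = 3.
C(7,3) = 35; 2^3 = 8; (-3)^4 = 81.
Coefficient = 35 · 8 · 81 = 22680.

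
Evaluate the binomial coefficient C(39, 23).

37711260990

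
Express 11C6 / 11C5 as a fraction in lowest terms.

C(n,k+1)/C(n,k) = (n−k)/(k+1) = (11−5)/(5+1) = 6/6 = 1.

1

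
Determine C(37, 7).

10295472

C(37,7) = (37·36·35·34·33·32·31) / 7! = 51889178880 / 5040 = 10295472.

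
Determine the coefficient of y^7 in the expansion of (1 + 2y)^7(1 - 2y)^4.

-768

Coefficient of y^7 = Σ_{j} C(7,j)·2^j·C(4,7-j)·(-2)^(7-j) for j from 3 to 7.
= 4480 + (-17920) + 16128 + (-3584) + 128 = -768.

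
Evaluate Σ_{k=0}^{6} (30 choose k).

1 + 30 + 435 + 4060 + 27405 + 142506 + 593775 = 768212.

768212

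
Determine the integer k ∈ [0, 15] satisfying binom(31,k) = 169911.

C(31,k) increases on 0 ≤ k ≤ 15. C(31,4) = 31465 and C(31,5) = 169911, so k = 5.

5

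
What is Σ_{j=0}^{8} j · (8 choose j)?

1024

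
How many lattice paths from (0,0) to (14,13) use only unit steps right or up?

20058300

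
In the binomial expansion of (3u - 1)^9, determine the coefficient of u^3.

2268

The general term is C(9,j)·(3u)^j·(-1)^(9-j); the u^3 term has j = 3.
C(9,3) = 84.
Coefficient = C(9,3) · 3^3 = 84 · 27 = 2268.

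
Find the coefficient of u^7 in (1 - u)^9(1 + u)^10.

-84

Coefficient of u^7 = Σ_{j} C(9,j)·(-1)^j·C(10,7-j)·1^(7-j) for j from 0 to 7.
= 120 + (-1890) + 9072 + (-17640) + 15120 + (-5670) + 840 + (-36) = -84.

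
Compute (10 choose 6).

C(10,6) = C(10,4) by symmetry.
C(10,4) = (10·9·8·7) / 4! = 5040 / 24 = 210.

210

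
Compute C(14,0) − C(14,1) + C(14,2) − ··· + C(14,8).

1287

The partial alternating sum Σ_{k=0}^{8} (−1)^k C(14,k) = (−1)^8 C(13,8) = 1287.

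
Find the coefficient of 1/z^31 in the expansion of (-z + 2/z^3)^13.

General term: C(13,j)·(-z)^j·(2/z^3)^(13-j), with z-exponent 1j − 3(13−j) = 4j − 39.
Set 4j − 39 = -31: j = 2.
C(13,2) = 78; (-1)^2 = 1; 2^11 = 2048.
Coefficient = 78 · 1 · 2048 = 159744.

159744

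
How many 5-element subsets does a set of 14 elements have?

C(14,5) = (14·13·12·11·10) / 5! = 240240 / 120 = 2002.

2002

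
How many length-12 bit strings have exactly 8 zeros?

Choose the 8 positions: C(12,8) = 495.

495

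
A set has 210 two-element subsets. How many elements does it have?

21

n(n−1)/2 = 210 ⇒ n(n−1) = 420. Since 21·20 = 420, n = 21.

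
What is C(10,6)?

C(10,6) = C(10,4) by symmetry.
C(10,4) = (10·9·8·7) / 4! = 5040 / 24 = 210.

210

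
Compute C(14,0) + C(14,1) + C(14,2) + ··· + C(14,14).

The entries of row 14 sum to 2^14 = 16384.

16384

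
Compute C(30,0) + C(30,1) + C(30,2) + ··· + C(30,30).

The entries of row 30 sum to 2^30 = 1073741824.

1073741824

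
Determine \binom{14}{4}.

C(14,4) = (14·13·12·11) / 4! = 24024 / 24 = 1001.

1001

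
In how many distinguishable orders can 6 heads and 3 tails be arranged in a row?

84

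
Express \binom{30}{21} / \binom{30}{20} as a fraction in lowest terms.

C(n,k+1)/C(n,k) = (n−k)/(k+1) = (30−20)/(20+1) = 10/21.

10/21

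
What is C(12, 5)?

C(12,5) = (12·11·10·9·8) / 5! = 95040 / 120 = 792.

792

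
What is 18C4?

3060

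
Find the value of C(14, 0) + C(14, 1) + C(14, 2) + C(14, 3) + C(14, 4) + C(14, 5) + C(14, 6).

6476

1 + 14 + 91 + 364 + 1001 + 2002 + 3003 = 6476.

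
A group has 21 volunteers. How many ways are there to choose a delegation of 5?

This is C(21,5) = 20349.

20349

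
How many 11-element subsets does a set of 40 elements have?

2311801440

C(40,11) = (40·39·38·37·36·35·34·33·32·31·30) / 11! = 92279715720192000 / 39916800 = 2311801440.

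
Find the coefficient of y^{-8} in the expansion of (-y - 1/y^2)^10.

General term: C(10,j)·(-y)^j·(-1/y^2)^(10-j), with y-exponent 1j − 2(10−j) = 3j − 20.
Set 3j − 20 = -8: j = 4.
C(10,4) = 210; (-1)^4 = 1; (-1)^6 = 1.
Coefficient = 210 · 1 · 1 = 210.

210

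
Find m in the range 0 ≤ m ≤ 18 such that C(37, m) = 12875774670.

16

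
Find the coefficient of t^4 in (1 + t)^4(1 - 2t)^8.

-63

Coefficient of t^4 = Σ_{j} C(4,j)·1^j·C(8,4-j)·(-2)^(4-j) for j from 0 to 4.
= 1120 + (-1792) + 672 + (-64) + 1 = -63.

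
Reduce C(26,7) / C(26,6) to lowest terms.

20/7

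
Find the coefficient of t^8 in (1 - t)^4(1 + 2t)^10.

Coefficient of t^8 = Σ_{j} C(4,j)·(-1)^j·C(10,8-j)·2^(8-j) for j from 0 to 4.
= 11520 + (-61440) + 80640 + (-32256) + 3360 = 1824.

1824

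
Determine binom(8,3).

56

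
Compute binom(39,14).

15084504396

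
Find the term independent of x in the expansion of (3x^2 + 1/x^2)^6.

General term: C(6,j)·(3x^2)^j·(1/x^2)^(6-j), with x-exponent 2j − 2(6−j) = 4j − 12.
Set 4j − 12 = 0: j = 3.
C(6,3) = 20; 3^3 = 27; 1^3 = 1.
Coefficient = 20 · 27 · 1 = 540.

540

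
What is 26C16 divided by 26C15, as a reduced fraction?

11/16

C(n,k+1)/C(n,k) = (n−k)/(k+1) = (26−15)/(15+1) = 11/16.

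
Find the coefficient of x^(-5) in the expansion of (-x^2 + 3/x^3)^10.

General term: C(10,j)·(-x^2)^j·(3/x^3)^(10-j), with x-exponent 2j − 3(10−j) = 5j − 30.
Set 5j − 30 = -5: j = 5.
C(10,5) = 252; (-1)^5 = -1; 3^5 = 243.
Coefficient = 252 · (-1) · 243 = -61236.

-61236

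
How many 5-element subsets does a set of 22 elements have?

26334

C(22,5) = (22·21·20·19·18) / 5! = 3160080 / 120 = 26334.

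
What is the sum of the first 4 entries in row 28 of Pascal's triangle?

3683

1 + 28 + 378 + 3276 = 3683.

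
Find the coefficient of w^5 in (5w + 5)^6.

The general term is C(6,j)·(5w)^j·(5)^(6-j); the w^5 term has j = 5.
C(6,5) = 6.
Coefficient = C(6,5) · 5^5 · 5^1 = 6 · 3125 · 5 = 93750.

93750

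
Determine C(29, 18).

34597290

C(29,18) = C(29,11) by symmetry.
C(29,11) = (29·28·27·26·25·24·23·22·21·20·19) / 11! = 1381013105472000 / 39916800 = 34597290.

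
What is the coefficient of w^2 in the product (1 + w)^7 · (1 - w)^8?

-7

Coefficient of w^2 = Σ_{j} C(7,j)·1^j·C(8,2-j)·(-1)^(2-j) for j from 0 to 2.
= 28 + (-56) + 21 = -7.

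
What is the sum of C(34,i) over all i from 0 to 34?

The entries of row 34 sum to 2^34 = 17179869184.

17179869184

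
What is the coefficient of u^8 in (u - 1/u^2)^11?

General term: C(11,j)·(u)^j·(-1/u^2)^(11-j), with u-exponent 1j − 2(11−j) = 3j − 22.
Set 3j − 22 = 8: j = 10.
C(11,10) = 11; 1^10 = 1; (-1)^1 = -1.
Coefficient = 11 · 1 · (-1) = -11.

-11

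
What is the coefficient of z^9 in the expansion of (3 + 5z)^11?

966796875

The general term is C(11,j)·(3)^j·(5z)^(11-j); the z^9 term has j = 2.
C(11,2) = 55.
Coefficient = C(11,2) · 3^2 · 5^9 = 55 · 9 · 1953125 = 966796875.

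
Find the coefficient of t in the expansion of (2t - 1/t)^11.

-29568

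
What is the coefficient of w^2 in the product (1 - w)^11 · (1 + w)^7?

-1

Coefficient of w^2 = Σ_{j} C(11,j)·(-1)^j·C(7,2-j)·1^(2-j) for j from 0 to 2.
= 21 + (-77) + 55 = -1.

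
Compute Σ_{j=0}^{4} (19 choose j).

1 + 19 + 171 + 969 + 3876 = 5036.

5036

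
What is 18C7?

31824

C(18,7) = (18·17·16·15·14·13·12) / 7! = 160392960 / 5040 = 31824.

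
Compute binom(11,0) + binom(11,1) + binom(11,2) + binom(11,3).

1 + 11 + 55 + 165 = 232.

232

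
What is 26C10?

5311735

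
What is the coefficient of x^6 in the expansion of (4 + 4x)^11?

1937768448

The general term is C(11,j)·(4)^j·(4x)^(11-j); the x^6 term has j = 5.
C(11,5) = 462.
Coefficient = C(11,5) · 4^5 · 4^6 = 462 · 1024 · 4096 = 1937768448.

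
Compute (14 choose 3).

364

C(14,3) = (14·13·12) / 3! = 2184 / 6 = 364.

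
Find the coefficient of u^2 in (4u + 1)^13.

1248

The general term is C(13,j)·(4u)^j·(1)^(13-j); the u^2 term has j = 2.
C(13,2) = 78.
Coefficient = C(13,2) · 4^2 = 78 · 16 = 1248.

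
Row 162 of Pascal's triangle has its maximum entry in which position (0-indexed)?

81

C(162,m) is maximized at m = 162/2 = 81.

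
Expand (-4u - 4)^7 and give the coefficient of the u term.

-114688

The general term is C(7,j)·(-4u)^j·(-4)^(7-j); the u^1 term has j = 1.
C(7,1) = 7.
Coefficient = C(7,1) · (-4)^1 · (-4)^6 = 7 · (-4) · 4096 = -114688.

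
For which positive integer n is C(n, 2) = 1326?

52

n(n−1)/2 = 1326 ⇒ n(n−1) = 2652. Since 52·51 = 2652, n = 52.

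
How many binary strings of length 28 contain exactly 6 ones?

Choose the 6 positions: C(28,6) = 376740.

376740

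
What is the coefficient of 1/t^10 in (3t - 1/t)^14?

819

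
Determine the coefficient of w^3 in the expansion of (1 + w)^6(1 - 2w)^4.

12

Coefficient of w^3 = Σ_{j} C(6,j)·1^j·C(4,3-j)·(-2)^(3-j) for j from 0 to 3.
= (-32) + 144 + (-120) + 20 = 12.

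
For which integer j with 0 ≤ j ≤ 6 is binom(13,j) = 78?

C(13,j) increases on 0 ≤ j ≤ 6. C(13,1) = 13 and C(13,2) = 78, so j = 2.

2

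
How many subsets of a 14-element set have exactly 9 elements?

2002

Choose the 9 positions: C(14,9) = 2002.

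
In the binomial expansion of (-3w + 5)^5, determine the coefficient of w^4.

The general term is C(5,j)·(-3w)^j·(5)^(5-j); the w^4 term has j = 4.
C(5,4) = 5.
Coefficient = C(5,4) · (-3)^4 · 5^1 = 5 · 81 · 5 = 2025.

2025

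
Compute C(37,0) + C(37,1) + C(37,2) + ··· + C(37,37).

The entries of row 37 sum to 2^37 = 137438953472.

137438953472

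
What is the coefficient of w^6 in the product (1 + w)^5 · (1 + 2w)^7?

Coefficient of w^6 = Σ_{j} C(5,j)·1^j·C(7,6-j)·2^(6-j) for j from 0 to 5.
= 448 + 3360 + 5600 + 2800 + 420 + 14 = 12642.

12642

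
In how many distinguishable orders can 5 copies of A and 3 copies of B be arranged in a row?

56

Choose positions for the A's: C(8,5) = 56.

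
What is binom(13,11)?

C(13,11) = C(13,2) by symmetry.
C(13,2) = (13·12) / 2! = 156 / 2 = 78.

78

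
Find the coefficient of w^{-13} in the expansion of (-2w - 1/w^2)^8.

General term: C(8,j)·(-2w)^j·(-1/w^2)^(8-j), with w-exponent 1j − 2(8−j) = 3j − 16.
Set 3j − 16 = -13: j = 1.
C(8,1) = 8; (-2)^1 = -2; (-1)^7 = -1.
Coefficient = 8 · (-2) · (-1) = 16.

16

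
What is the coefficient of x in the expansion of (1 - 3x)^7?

-21

The general term is C(7,j)·(1)^j·(-3x)^(7-j); the x^1 term has j = 6.
C(7,6) = 7.
Coefficient = C(7,6) · (-3)^1 = 7 · (-3) = -21.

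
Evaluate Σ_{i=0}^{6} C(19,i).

1 + 19 + 171 + 969 + 3876 + 11628 + 27132 = 43796.

43796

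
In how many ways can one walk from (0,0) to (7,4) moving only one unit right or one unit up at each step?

330

Each path is a sequence of 11 steps with 7 rights: C(11,7) = 330.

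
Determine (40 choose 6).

C(40,6) = (40·39·38·37·36·35) / 6! = 2763633600 / 720 = 3838380.

3838380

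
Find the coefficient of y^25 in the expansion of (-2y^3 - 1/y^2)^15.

-2795520

General term: C(15,j)·(-2y^3)^j·(-1/y^2)^(15-j), with y-exponent 3j − 2(15−j) = 5j − 30.
Set 5j − 30 = 25: j = 11.
C(15,11) = 1365; (-2)^11 = -2048; (-1)^4 = 1.
Coefficient = 1365 · (-2048) · 1 = -2795520.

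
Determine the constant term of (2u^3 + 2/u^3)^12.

General term: C(12,j)·(2u^3)^j·(2/u^3)^(12-j), with u-exponent 3j − 3(12−j) = 6j − 36.
Set 6j − 36 = 0: j = 6.
C(12,6) = 924; 2^6 = 64; 2^6 = 64.
Coefficient = 924 · 64 · 64 = 3784704.

3784704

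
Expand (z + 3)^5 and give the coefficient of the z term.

The general term is C(5,j)·(z)^j·(3)^(5-j); the z^1 term has j = 1.
C(5,1) = 5.
Coefficient = C(5,1) · 3^4 = 5 · 81 = 405.

405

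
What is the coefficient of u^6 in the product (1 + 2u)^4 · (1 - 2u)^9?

Coefficient of u^6 = Σ_{j} C(4,j)·2^j·C(9,6-j)·(-2)^(6-j) for j from 0 to 4.
= 5376 + (-32256) + 48384 + (-21504) + 2304 = 2304.

2304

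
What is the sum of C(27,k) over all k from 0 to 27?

The entries of row 27 sum to 2^27 = 134217728.

134217728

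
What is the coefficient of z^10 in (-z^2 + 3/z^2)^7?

21

General term: C(7,j)·(-z^2)^j·(3/z^2)^(7-j), with z-exponent 2j − 2(7−j) = 4j − 14.
Set 4j − 14 = 10: j = 6.
C(7,6) = 7; (-1)^6 = 1; 3^1 = 3.
Coefficient = 7 · 1 · 3 = 21.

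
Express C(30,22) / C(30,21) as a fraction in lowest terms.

C(n,k+1)/C(n,k) = (n−k)/(k+1) = (30−21)/(21+1) = 9/22.

9/22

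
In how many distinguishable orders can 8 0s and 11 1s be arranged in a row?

75582

Choose positions for the 0s: C(19,8) = 75582.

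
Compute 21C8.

C(21,8) = (21·20·19·18·17·16·15·14) / 8! = 8204716800 / 40320 = 203490.

203490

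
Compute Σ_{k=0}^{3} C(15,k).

1 + 15 + 105 + 455 = 576.

576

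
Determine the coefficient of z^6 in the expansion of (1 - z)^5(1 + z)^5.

Coefficient of z^6 = Σ_{j} C(5,j)·(-1)^j·C(5,6-j)·1^(6-j) for j from 1 to 5.
= (-5) + 50 + (-100) + 50 + (-5) = -10.

-10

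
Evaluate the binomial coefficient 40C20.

137846528820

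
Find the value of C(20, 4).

4845

C(20,4) = (20·19·18·17) / 4! = 116280 / 24 = 4845.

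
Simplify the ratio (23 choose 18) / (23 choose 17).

1/3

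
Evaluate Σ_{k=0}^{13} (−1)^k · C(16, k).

-105

The partial alternating sum Σ_{k=0}^{13} (−1)^k C(16,k) = (−1)^13 C(15,13) = -105.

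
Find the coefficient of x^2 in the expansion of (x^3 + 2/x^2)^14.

768768

General term: C(14,j)·(x^3)^j·(2/x^2)^(14-j), with x-exponent 3j − 2(14−j) = 5j − 28.
Set 5j − 28 = 2: j = 6.
C(14,6) = 3003; 1^6 = 1; 2^8 = 256.
Coefficient = 3003 · 1 · 256 = 768768.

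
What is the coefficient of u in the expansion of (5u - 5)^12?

The general term is C(12,j)·(5u)^j·(-5)^(12-j); the u^1 term has j = 1.
C(12,1) = 12.
Coefficient = C(12,1) · 5^1 · (-5)^11 = 12 · 5 · (-48828125) = -2929687500.

-2929687500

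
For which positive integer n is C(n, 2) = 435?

n(n−1)/2 = 435 ⇒ n(n−1) = 870. Since 30·29 = 870, n = 30.

30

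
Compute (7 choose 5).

21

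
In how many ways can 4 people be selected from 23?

This is C(23,4) = 8855.

8855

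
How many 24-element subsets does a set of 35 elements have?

417225900

C(35,24) = C(35,11) by symmetry.
C(35,11) = (35·34·33·32·31·30·29·28·27·26·25) / 11! = 16654322805120000 / 39916800 = 417225900.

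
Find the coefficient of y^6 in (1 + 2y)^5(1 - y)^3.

Coefficient of y^6 = Σ_{j} C(5,j)·2^j·C(3,6-j)·(-1)^(6-j) for j from 3 to 5.
= (-80) + 240 + (-96) = 64.

64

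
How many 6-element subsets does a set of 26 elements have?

230230

C(26,6) = (26·25·24·23·22·21) / 6! = 165765600 / 720 = 230230.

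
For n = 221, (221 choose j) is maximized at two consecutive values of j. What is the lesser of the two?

110

For odd n = 221, C(221,j) peaks at j = (n−1)/2 and (n+1)/2; the lesser is 110.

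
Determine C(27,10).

C(27,10) = (27·26·25·24·23·22·21·20·19·18) / 10! = 30613591008000 / 3628800 = 8436285.

8436285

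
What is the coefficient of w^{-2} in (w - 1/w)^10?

General term: C(10,j)·(w)^j·(-1/w)^(10-j), with w-exponent 1j − 1(10−j) = 2j − 10.
Set 2j − 10 = -2: j = 4.
C(10,4) = 210; 1^4 = 1; (-1)^6 = 1.
Coefficient = 210 · 1 · 1 = 210.

210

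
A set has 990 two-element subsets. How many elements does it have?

n(n−1)/2 = 990 ⇒ n(n−1) = 1980. Since 45·44 = 1980, n = 45.

45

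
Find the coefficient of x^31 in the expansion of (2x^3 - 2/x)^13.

General term: C(13,j)·(2x^3)^j·(-2/x)^(13-j), with x-exponent 3j − 1(13−j) = 4j − 13.
Set 4j − 13 = 31: j = 11.
C(13,11) = 78; 2^11 = 2048; (-2)^2 = 4.
Coefficient = 78 · 2048 · 4 = 638976.

638976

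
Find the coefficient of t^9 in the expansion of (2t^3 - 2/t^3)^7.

2688

General term: C(7,j)·(2t^3)^j·(-2/t^3)^(7-j), with t-exponent 3j − 3(7−j) = 6j − 21.
Set 6j − 21 = 9: j = 5.
C(7,5) = 21; 2^5 = 32; (-2)^2 = 4.
Coefficient = 21 · 32 · 4 = 2688.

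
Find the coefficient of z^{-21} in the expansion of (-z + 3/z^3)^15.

General term: C(15,j)·(-z)^j·(3/z^3)^(15-j), with z-exponent 1j − 3(15−j) = 4j − 45.
Set 4j − 45 = -21: j = 6.
C(15,6) = 5005; (-1)^6 = 1; 3^9 = 19683.
Coefficient = 5005 · 1 · 19683 = 98513415.

98513415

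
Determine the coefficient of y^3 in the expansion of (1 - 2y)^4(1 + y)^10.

-32

Coefficient of y^3 = Σ_{j} C(4,j)·(-2)^j·C(10,3-j)·1^(3-j) for j from 0 to 3.
= 120 + (-360) + 240 + (-32) = -32.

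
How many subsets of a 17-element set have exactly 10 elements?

Choose the 10 positions: C(17,10) = 19448.

19448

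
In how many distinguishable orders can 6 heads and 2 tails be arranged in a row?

28

Choose positions for the heads: C(8,6) = 28.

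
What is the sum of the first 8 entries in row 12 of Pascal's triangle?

3302

1 + 12 + 66 + 220 + 495 + 792 + 924 + 792 = 3302.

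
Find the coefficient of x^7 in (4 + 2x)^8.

4096

The general term is C(8,j)·(4)^j·(2x)^(8-j); the x^7 term has j = 1.
C(8,1) = 8.
Coefficient = C(8,1) · 4^1 · 2^7 = 8 · 4 · 128 = 4096.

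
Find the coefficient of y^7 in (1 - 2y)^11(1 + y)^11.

Coefficient of y^7 = Σ_{j} C(11,j)·(-2)^j·C(11,7-j)·1^(7-j) for j from 0 to 7.
= 330 + (-10164) + 101640 + (-435600) + 871200 + (-813120) + 325248 + (-42240) = -2706.

-2706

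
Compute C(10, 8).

45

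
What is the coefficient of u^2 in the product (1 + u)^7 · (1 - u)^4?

-1

Coefficient of u^2 = Σ_{j} C(7,j)·1^j·C(4,2-j)·(-1)^(2-j) for j from 0 to 2.
= 6 + (-28) + 21 = -1.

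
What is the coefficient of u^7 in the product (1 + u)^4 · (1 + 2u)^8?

23872

Coefficient of u^7 = Σ_{j} C(4,j)·1^j·C(8,7-j)·2^(7-j) for j from 0 to 4.
= 1024 + 7168 + 10752 + 4480 + 448 = 23872.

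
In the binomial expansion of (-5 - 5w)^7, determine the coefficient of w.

The general term is C(7,j)·(-5)^j·(-5w)^(7-j); the w^1 term has j = 6.
C(7,6) = 7.
Coefficient = C(7,6) · (-5)^6 · (-5)^1 = 7 · 15625 · (-5) = -546875.

-546875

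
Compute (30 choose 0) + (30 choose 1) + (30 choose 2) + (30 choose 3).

4526

1 + 30 + 435 + 4060 = 4526.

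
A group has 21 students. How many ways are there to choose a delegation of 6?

54264

This is C(21,6) = 54264.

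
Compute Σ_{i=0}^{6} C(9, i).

1 + 9 + 36 + 84 + 126 + 126 + 84 = 466.

466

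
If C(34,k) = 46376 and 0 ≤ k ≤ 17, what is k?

C(34,k) increases on 0 ≤ k ≤ 17. C(34,3) = 5984 and C(34,4) = 46376, so k = 4.

4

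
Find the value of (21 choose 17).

5985

C(21,17) = C(21,4) by symmetry.
C(21,4) = (21·20·19·18) / 4! = 143640 / 24 = 5985.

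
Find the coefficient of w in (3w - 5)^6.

The general term is C(6,j)·(3w)^j·(-5)^(6-j); the w^1 term has j = 1.
C(6,1) = 6.
Coefficient = C(6,1) · 3^1 · (-5)^5 = 6 · 3 · (-3125) = -56250.

-56250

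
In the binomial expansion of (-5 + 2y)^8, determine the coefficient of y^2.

1750000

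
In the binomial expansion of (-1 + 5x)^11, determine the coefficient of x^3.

20625

The general term is C(11,j)·(-1)^j·(5x)^(11-j); the x^3 term has j = 8.
C(11,8) = 165.
Coefficient = C(11,8) · 5^3 = 165 · 125 = 20625.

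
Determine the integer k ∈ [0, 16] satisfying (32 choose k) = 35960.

4

C(32,k) increases on 0 ≤ k ≤ 16. C(32,3) = 4960 and C(32,4) = 35960, so k = 4.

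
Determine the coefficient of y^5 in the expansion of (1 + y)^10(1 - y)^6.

Coefficient of y^5 = Σ_{j} C(10,j)·1^j·C(6,5-j)·(-1)^(5-j) for j from 0 to 5.
= (-6) + 150 + (-900) + 1800 + (-1260) + 252 = 36.

36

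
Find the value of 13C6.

1716

C(13,6) = (13·12·11·10·9·8) / 6! = 1235520 / 720 = 1716.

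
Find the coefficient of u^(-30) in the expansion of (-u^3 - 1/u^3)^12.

12

General term: C(12,j)·(-u^3)^j·(-1/u^3)^(12-j), with u-exponent 3j − 3(12−j) = 6j − 36.
Set 6j − 36 = -30: j = 1.
C(12,1) = 12; (-1)^1 = -1; (-1)^11 = -1.
Coefficient = 12 · (-1) · (-1) = 12.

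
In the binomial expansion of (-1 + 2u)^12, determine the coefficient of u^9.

-112640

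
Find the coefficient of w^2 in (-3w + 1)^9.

The general term is C(9,j)·(-3w)^j·(1)^(9-j); the w^2 term has j = 2.
C(9,2) = 36.
Coefficient = C(9,2) · (-3)^2 = 36 · 9 = 324.

324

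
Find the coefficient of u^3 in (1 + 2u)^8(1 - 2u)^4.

Coefficient of u^3 = Σ_{j} C(8,j)·2^j·C(4,3-j)·(-2)^(3-j) for j from 0 to 3.
= (-32) + 384 + (-896) + 448 = -96.

-96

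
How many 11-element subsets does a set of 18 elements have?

31824

C(18,11) = C(18,7) by symmetry.
C(18,7) = (18·17·16·15·14·13·12) / 7! = 160392960 / 5040 = 31824.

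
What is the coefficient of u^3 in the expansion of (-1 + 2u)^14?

-2912

The general term is C(14,j)·(-1)^j·(2u)^(14-j); the u^3 term has j = 11.
C(14,11) = 364.
Coefficient = C(14,11) · (-1)^11 · 2^3 = 364 · (-1) · 8 = -2912.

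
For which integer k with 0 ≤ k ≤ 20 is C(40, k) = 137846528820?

C(40,k) increases on 0 ≤ k ≤ 20. C(40,19) = 131282408400 and C(40,20) = 137846528820, so k = 20.

20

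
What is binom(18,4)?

C(18,4) = (18·17·16·15) / 4! = 73440 / 24 = 3060.

3060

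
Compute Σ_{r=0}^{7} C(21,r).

1 + 21 + 210 + 1330 + 5985 + 20349 + 54264 + 116280 = 198440.

198440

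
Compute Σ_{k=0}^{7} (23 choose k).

390656

1 + 23 + 253 + 1771 + 8855 + 33649 + 100947 + 245157 = 390656.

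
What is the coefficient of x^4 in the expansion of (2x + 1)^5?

The general term is C(5,j)·(2x)^j·(1)^(5-j); the x^4 term has j = 4.
C(5,4) = 5.
Coefficient = C(5,4) · 2^4 = 5 · 16 = 80.

80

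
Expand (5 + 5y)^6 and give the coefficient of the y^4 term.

234375

The general term is C(6,j)·(5)^j·(5y)^(6-j); the y^4 term has j = 2.
C(6,2) = 15.
Coefficient = C(6,2) · 5^2 · 5^4 = 15 · 25 · 625 = 234375.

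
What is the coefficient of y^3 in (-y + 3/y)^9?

General term: C(9,j)·(-y)^j·(3/y)^(9-j), with y-exponent 1j − 1(9−j) = 2j − 9.
Set 2j − 9 = 3: j = 6.
C(9,6) = 84; (-1)^6 = 1; 3^3 = 27.
Coefficient = 84 · 1 · 27 = 2268.

2268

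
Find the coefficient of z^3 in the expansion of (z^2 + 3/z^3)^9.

General term: C(9,j)·(z^2)^j·(3/z^3)^(9-j), with z-exponent 2j − 3(9−j) = 5j − 27.
Set 5j − 27 = 3: j = 6.
C(9,6) = 84; 1^6 = 1; 3^3 = 27.
Coefficient = 84 · 1 · 27 = 2268.

2268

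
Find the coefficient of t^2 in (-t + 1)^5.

The general term is C(5,j)·(-t)^j·(1)^(5-j); the t^2 term has j = 2.
C(5,2) = 10.
Coefficient = C(5,2) = 10.

10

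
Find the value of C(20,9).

167960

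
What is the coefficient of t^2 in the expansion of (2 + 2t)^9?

18432

The general term is C(9,j)·(2)^j·(2t)^(9-j); the t^2 term has j = 7.
C(9,7) = 36.
Coefficient = C(9,7) · 2^7 · 2^2 = 36 · 128 · 4 = 18432.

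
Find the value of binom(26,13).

C(26,13) = (26·25·24·23·22·21·20·19·18·17·16·15·14) / 13! = 64764752532480000 / 6227020800 = 10400600.

10400600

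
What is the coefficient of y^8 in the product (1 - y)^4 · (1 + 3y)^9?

-729

Coefficient of y^8 = Σ_{j} C(4,j)·(-1)^j·C(9,8-j)·3^(8-j) for j from 0 to 4.
= 59049 + (-314928) + 367416 + (-122472) + 10206 = -729.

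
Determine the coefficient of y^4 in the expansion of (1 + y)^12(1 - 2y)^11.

-385

Coefficient of y^4 = Σ_{j} C(12,j)·1^j·C(11,4-j)·(-2)^(4-j) for j from 0 to 4.
= 5280 + (-15840) + 14520 + (-4840) + 495 = -385.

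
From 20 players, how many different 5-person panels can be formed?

15504

This is C(20,5) = 15504.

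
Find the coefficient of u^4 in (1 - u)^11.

The general term is C(11,j)·(1)^j·(-u)^(11-j); the u^4 term has j = 7.
C(11,7) = 330.
Coefficient = C(11,7) = 330.

330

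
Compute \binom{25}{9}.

2042975

C(25,9) = (25·24·23·22·21·20·19·18·17) / 9! = 741354768000 / 362880 = 2042975.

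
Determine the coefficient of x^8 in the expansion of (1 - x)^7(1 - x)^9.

12870

Coefficient of x^8 = Σ_{j} C(7,j)·(-1)^j·C(9,8-j)·(-1)^(8-j) for j from 0 to 7.
= 9 + 252 + 1764 + 4410 + 4410 + 1764 + 252 + 9 = 12870.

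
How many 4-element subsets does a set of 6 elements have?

15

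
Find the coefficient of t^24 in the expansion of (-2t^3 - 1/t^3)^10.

5120

General term: C(10,j)·(-2t^3)^j·(-1/t^3)^(10-j), with t-exponent 3j − 3(10−j) = 6j − 30.
Set 6j − 30 = 24: j = 9.
C(10,9) = 10; (-2)^9 = -512; (-1)^1 = -1.
Coefficient = 10 · (-512) · (-1) = 5120.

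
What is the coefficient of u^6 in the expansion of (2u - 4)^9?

-344064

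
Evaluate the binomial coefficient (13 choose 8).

C(13,8) = C(13,5) by symmetry.
C(13,5) = (13·12·11·10·9) / 5! = 154440 / 120 = 1287.

1287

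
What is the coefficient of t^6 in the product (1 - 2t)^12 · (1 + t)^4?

-1496

Coefficient of t^6 = Σ_{j} C(12,j)·(-2)^j·C(4,6-j)·1^(6-j) for j from 2 to 6.
= 264 + (-7040) + 47520 + (-101376) + 59136 = -1496.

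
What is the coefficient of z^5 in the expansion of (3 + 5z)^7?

590625

The general term is C(7,j)·(3)^j·(5z)^(7-j); the z^5 term has j = 2.
C(7,2) = 21.
Coefficient = C(7,2) · 3^2 · 5^5 = 21 · 9 · 3125 = 590625.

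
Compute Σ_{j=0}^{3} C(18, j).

1 + 18 + 153 + 816 = 988.

988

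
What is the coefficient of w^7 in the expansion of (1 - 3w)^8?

-17496

The general term is C(8,j)·(1)^j·(-3w)^(8-j); the w^7 term has j = 1.
C(8,1) = 8.
Coefficient = C(8,1) · (-3)^7 = 8 · (-2187) = -17496.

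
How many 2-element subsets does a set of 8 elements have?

28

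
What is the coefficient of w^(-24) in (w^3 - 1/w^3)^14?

General term: C(14,j)·(w^3)^j·(-1/w^3)^(14-j), with w-exponent 3j − 3(14−j) = 6j − 42.
Set 6j − 42 = -24: j = 3.
C(14,3) = 364; 1^3 = 1; (-1)^11 = -1.
Coefficient = 364 · 1 · (-1) = -364.

-364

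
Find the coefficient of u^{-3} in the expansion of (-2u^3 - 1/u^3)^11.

General term: C(11,j)·(-2u^3)^j·(-1/u^3)^(11-j), with u-exponent 3j − 3(11−j) = 6j − 33.
Set 6j − 33 = -3: j = 5.
C(11,5) = 462; (-2)^5 = -32; (-1)^6 = 1.
Coefficient = 462 · (-32) · 1 = -14784.

-14784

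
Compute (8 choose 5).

C(8,5) = C(8,3) by symmetry.
C(8,3) = (8·7·6) / 3! = 336 / 6 = 56.

56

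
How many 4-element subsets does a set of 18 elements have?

3060

C(18,4) = (18·17·16·15) / 4! = 73440 / 24 = 3060.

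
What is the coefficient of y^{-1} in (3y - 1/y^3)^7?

General term: C(7,j)·(3y)^j·(-1/y^3)^(7-j), with y-exponent 1j − 3(7−j) = 4j − 21.
Set 4j − 21 = -1: j = 5.
C(7,5) = 21; 3^5 = 243; (-1)^2 = 1.
Coefficient = 21 · 243 · 1 = 5103.

5103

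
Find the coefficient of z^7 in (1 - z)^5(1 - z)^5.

-120

(1 - z)^5(1 - z)^5 = (1 - z)^10, so the coefficient of z^7 is C(10,7)·(-1)^7 = 120·-1 = -120.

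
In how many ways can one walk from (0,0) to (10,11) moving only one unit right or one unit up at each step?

Each path is a sequence of 21 steps with 10 rights: C(21,10) = 352716.

352716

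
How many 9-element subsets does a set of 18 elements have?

48620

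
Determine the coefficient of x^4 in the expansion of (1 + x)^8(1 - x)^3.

Coefficient of x^4 = Σ_{j} C(8,j)·1^j·C(3,4-j)·(-1)^(4-j) for j from 1 to 4.
= (-8) + 84 + (-168) + 70 = -22.

-22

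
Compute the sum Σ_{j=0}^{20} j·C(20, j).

Since j·C(20,j) = 20·C(19,j−1), the sum is 20·2^19 = 20·524288 = 10485760.

10485760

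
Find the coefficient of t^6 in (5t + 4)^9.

84000000

The general term is C(9,j)·(5t)^j·(4)^(9-j); the t^6 term has j = 6.
C(9,6) = 84.
Coefficient = C(9,6) · 5^6 · 4^3 = 84 · 15625 · 64 = 84000000.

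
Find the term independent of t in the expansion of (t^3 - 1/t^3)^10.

-252

General term: C(10,j)·(t^3)^j·(-1/t^3)^(10-j), with t-exponent 3j − 3(10−j) = 6j − 30.
Set 6j − 30 = 0: j = 5.
C(10,5) = 252; 1^5 = 1; (-1)^5 = -1.
Coefficient = 252 · 1 · (-1) = -252.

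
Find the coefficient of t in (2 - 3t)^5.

-240

The general term is C(5,j)·(2)^j·(-3t)^(5-j); the t^1 term has j = 4.
C(5,4) = 5.
Coefficient = C(5,4) · 2^4 · (-3)^1 = 5 · 16 · (-3) = -240.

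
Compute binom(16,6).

8008

C(16,6) = (16·15·14·13·12·11) / 6! = 5765760 / 720 = 8008.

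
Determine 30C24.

593775

C(30,24) = C(30,6) by symmetry.
C(30,6) = (30·29·28·27·26·25) / 6! = 427518000 / 720 = 593775.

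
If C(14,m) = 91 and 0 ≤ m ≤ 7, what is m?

2

C(14,m) increases on 0 ≤ m ≤ 7. C(14,1) = 14 and C(14,2) = 91, so m = 2.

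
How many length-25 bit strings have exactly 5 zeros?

53130

Choose the 5 positions: C(25,5) = 53130.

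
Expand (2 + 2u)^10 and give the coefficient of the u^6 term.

215040

The general term is C(10,j)·(2)^j·(2u)^(10-j); the u^6 term has j = 4.
C(10,4) = 210.
Coefficient = C(10,4) · 2^4 · 2^6 = 210 · 16 · 64 = 215040.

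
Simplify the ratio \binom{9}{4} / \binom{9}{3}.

C(n,k+1)/C(n,k) = (n−k)/(k+1) = (9−3)/(3+1) = 6/4 = 3/2.

3/2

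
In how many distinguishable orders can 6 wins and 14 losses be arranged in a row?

38760

Choose positions for the wins: C(20,6) = 38760.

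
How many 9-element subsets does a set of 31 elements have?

20160075

C(31,9) = (31·30·29·28·27·26·25·24·23) / 9! = 7315688016000 / 362880 = 20160075.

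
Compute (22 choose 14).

319770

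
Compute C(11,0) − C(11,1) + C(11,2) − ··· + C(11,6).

210

The partial alternating sum Σ_{k=0}^{6} (−1)^k C(11,k) = (−1)^6 C(10,6) = 210.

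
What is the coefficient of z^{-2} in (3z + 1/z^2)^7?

2835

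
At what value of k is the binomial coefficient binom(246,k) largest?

123

C(246,k) is maximized at k = 246/2 = 123.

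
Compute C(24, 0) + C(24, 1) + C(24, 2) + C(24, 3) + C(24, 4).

12951

1 + 24 + 276 + 2024 + 10626 = 12951.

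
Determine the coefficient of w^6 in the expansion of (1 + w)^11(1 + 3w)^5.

Coefficient of w^6 = Σ_{j} C(11,j)·1^j·C(5,6-j)·3^(6-j) for j from 1 to 6.
= 2673 + 22275 + 44550 + 29700 + 6930 + 462 = 106590.

106590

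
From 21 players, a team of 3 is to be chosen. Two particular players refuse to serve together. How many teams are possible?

All 3-subsets: C(21,3) = 1330. Those containing both fixed elements: C(19,1) = 19.
1330 − 19 = 1311.

1311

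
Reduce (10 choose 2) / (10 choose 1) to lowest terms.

9/2

C(n,k+1)/C(n,k) = (n−k)/(k+1) = (10−1)/(1+1) = 9/2.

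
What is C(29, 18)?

34597290

C(29,18) = C(29,11) by symmetry.
C(29,11) = (29·28·27·26·25·24·23·22·21·20·19) / 11! = 1381013105472000 / 39916800 = 34597290.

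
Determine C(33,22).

C(33,22) = C(33,11) by symmetry.
C(33,11) = (33·32·31·30·29·28·27·26·25·24·23) / 11! = 7725366544896000 / 39916800 = 193536720.

193536720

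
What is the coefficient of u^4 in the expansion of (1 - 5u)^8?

43750

The general term is C(8,j)·(1)^j·(-5u)^(8-j); the u^4 term has j = 4.
C(8,4) = 70.
Coefficient = C(8,4) · (-5)^4 = 70 · 625 = 43750.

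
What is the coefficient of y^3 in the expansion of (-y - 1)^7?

-35

The general term is C(7,j)·(-y)^j·(-1)^(7-j); the y^3 term has j = 3.
C(7,3) = 35.
Coefficient = C(7,3) · (-1)^3 = 35 · (-1) = -35.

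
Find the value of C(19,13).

27132

C(19,13) = C(19,6) by symmetry.
C(19,6) = (19·18·17·16·15·14) / 6! = 19535040 / 720 = 27132.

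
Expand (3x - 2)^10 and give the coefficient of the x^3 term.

-414720

The general term is C(10,j)·(3x)^j·(-2)^(10-j); the x^3 term has j = 3.
C(10,3) = 120.
Coefficient = C(10,3) · 3^3 · (-2)^7 = 120 · 27 · (-128) = -414720.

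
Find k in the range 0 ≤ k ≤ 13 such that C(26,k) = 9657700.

12

C(26,k) increases on 0 ≤ k ≤ 13. C(26,11) = 7726160 and C(26,12) = 9657700, so k = 12.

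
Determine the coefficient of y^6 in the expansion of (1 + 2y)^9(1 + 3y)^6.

Coefficient of y^6 = Σ_{j} C(9,j)·2^j·C(6,6-j)·3^(6-j) for j from 0 to 6.
= 729 + 26244 + 174960 + 362880 + 272160 + 72576 + 5376 = 914925.

914925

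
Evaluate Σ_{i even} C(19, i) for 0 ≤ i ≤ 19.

262144

Even-i terms of row 19 sum to 2^18 = 262144.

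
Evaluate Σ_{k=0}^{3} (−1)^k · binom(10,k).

-84

The partial alternating sum Σ_{k=0}^{3} (−1)^k C(10,k) = (−1)^3 C(9,3) = -84.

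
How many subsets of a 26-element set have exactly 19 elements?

Choose the 19 positions: C(26,19) = 657800.

657800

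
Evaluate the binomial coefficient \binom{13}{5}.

C(13,5) = (13·12·11·10·9) / 5! = 154440 / 120 = 1287.

1287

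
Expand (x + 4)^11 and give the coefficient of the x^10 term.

44

The general term is C(11,j)·(x)^j·(4)^(11-j); the x^10 term has j = 10.
C(11,10) = 11.
Coefficient = C(11,10) · 4^1 = 11 · 4 = 44.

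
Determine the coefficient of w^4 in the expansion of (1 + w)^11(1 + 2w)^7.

10900

Coefficient of w^4 = Σ_{j} C(11,j)·1^j·C(7,4-j)·2^(4-j) for j from 0 to 4.
= 560 + 3080 + 4620 + 2310 + 330 = 10900.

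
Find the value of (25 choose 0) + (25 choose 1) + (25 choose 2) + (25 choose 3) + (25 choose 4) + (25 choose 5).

1 + 25 + 300 + 2300 + 12650 + 53130 = 68406.

68406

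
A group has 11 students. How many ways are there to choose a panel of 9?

This is C(11,9) = 55.

55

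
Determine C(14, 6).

C(14,6) = (14·13·12·11·10·9) / 6! = 2162160 / 720 = 3003.

3003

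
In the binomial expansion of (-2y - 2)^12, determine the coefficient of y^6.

3784704

The general term is C(12,j)·(-2y)^j·(-2)^(12-j); the y^6 term has j = 6.
C(12,6) = 924.
Coefficient = C(12,6) · (-2)^6 · (-2)^6 = 924 · 64 · 64 = 3784704.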